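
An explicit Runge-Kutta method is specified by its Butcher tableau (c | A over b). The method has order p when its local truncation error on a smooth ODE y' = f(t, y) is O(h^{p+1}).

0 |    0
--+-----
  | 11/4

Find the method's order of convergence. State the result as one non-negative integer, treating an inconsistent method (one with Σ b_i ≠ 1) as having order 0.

0

b = (11/4)
c = (0)
Σ b_i: 11/4·1 = 11/4 ≠ 1 ⇒ order 0.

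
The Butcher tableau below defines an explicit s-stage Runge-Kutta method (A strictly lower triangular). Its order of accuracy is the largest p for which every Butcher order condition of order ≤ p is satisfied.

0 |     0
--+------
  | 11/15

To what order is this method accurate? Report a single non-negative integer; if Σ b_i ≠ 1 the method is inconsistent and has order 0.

b = (11/15)
c = (0)
Σ b_i: 11/15·1 = 11/15 ≠ 1 ⇒ order 0.

0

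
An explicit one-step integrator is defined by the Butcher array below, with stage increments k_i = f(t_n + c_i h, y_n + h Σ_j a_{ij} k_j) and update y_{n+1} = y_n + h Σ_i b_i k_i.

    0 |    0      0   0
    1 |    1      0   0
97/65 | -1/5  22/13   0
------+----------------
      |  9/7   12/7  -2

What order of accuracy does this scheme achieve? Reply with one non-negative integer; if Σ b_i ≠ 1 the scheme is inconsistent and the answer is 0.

1

b = (9/7, 12/7, -2)
c = (0, 1, 97/65)
Ac = (0, 0, 22/13)
Σ b_i: 9/7·1 + 12/7·1 + (-2)·1 = 1 ✓
b·c: 12/7·1 + (-2)·97/65 = -578/455 ≠ 1/2 ⇒ order 1.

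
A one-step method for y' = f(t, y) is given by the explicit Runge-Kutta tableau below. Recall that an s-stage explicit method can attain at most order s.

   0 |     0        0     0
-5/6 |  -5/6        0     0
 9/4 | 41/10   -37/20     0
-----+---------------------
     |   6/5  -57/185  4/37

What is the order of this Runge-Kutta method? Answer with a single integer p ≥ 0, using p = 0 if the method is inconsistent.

b = (6/5, -57/185, 4/37)
c = (0, -5/6, 9/4)
Ac = (0, 0, 37/24)
Σ b_i: 6/5·1 + (-57/185)·1 + 4/37·1 = 1 ✓
b·c: (-57/185)·(-5/6) + 4/37·9/4 = 1/2 ✓
b·c²: (-57/185)·25/36 + 4/37·81/16 = 1/3 ✓
b·Ac: 4/37·37/24 = 1/6 ✓; 3 stages ⇒ order 3.

3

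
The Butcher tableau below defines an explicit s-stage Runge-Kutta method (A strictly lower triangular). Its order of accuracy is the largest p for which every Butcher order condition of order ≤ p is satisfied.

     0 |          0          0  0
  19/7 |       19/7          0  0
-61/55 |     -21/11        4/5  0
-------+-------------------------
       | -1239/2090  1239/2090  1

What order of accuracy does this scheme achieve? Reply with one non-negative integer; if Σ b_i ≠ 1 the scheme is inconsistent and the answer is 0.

2

b = (-1239/2090, 1239/2090, 1)
c = (0, 19/7, -61/55)
Ac = (0, 0, 76/35)
Σ b_i: (-1239/2090)·1 + 1239/2090·1 + 1·1 = 1 ✓
b·c: 1239/2090·19/7 + 1·(-61/55) = 1/2 ✓
b·c²: 1239/2090·361/49 + 1·3721/3025 = 237059/42350 ≠ 1/3 ⇒ order 2.
b·Ac: 1·76/35 = 76/35 ≠ 1/6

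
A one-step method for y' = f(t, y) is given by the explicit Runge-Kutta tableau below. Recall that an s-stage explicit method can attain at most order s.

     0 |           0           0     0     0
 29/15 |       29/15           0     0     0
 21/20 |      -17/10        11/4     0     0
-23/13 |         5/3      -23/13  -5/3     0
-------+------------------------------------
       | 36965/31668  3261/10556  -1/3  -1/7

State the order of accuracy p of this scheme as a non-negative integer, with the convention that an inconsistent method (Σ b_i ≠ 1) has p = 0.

2

b = (36965/31668, 3261/10556, -1/3, -1/7)
c = (0, 29/15, 21/20, -23/13)
Ac = (0, 0, 319/60, -4033/780)
Σ b_i: 36965/31668·1 + 3261/10556·1 + (-1/3)·1 + (-1/7)·1 = 1 ✓
b·c: 3261/10556·29/15 + (-1/3)·21/20 + (-1/7)·(-23/13) = 1/2 ✓
b·c²: 3261/10556·841/225 + (-1/3)·441/400 + (-1/7)·529/169 = 482693/1419600 ≠ 1/3 ⇒ order 2.
b·Ac: (-1/3)·319/60 + (-1/7)·(-4033/780) = -1693/1638 ≠ 1/6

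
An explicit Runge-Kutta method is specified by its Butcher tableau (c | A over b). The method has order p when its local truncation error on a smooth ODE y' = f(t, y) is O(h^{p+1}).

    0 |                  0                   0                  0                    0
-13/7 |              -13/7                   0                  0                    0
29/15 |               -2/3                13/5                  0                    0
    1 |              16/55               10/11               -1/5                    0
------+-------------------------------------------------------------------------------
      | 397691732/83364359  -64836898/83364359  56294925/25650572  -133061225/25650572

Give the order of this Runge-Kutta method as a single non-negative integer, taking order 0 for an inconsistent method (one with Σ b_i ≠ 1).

b = (397691732/83364359, -64836898/83364359, 56294925/25650572, -133061225/25650572)
c = (0, -13/7, 29/15, 1)
Ac = (0, 0, -169/35, -11983/5775)
Σ b_i: 397691732/83364359·1 + (-64836898/83364359)·1 + 56294925/25650572·1 + (-133061225/25650572)·1 = 1 ✓
b·c: (-64836898/83364359)·(-13/7) + 56294925/25650572·29/15 + (-133061225/25650572)·1 = 1/2 ✓
b·c²: (-64836898/83364359)·169/49 + 56294925/25650572·841/225 + (-133061225/25650572)·1 = 1/3 ✓
b·Ac: 56294925/25650572·(-169/35) + (-133061225/25650572)·(-11983/5775) = 1/6 ✓
b·c³: (-64836898/83364359)·(-2197/343) + 56294925/25650572·24389/3375 + (-133061225/25650572)·1 = 63241016021/4039965090 ≠ 1/4 ⇒ order 3.
b·(c∘Ac): 56294925/25650572·(-4901/525) + (-133061225/25650572)·(-11983/5775) = -187070525/19237929 ≠ 1/8
b·Ac²: 56294925/25650572·2197/245 + (-133061225/25650572)·1447951/606375 = 14732693897/2019982545 ≠ 1/12
b·A²c: (-133061225/25650572)·169/175 = -899493881/179554004 ≠ 1/24

3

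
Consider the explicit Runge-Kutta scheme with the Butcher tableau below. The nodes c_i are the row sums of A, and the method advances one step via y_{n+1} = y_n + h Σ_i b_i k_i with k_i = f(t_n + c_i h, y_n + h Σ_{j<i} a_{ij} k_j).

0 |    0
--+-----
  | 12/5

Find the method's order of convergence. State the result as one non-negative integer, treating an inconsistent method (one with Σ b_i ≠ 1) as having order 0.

b = (12/5)
c = (0)
Σ b_i: 12/5·1 = 12/5 ≠ 1 ⇒ order 0.

0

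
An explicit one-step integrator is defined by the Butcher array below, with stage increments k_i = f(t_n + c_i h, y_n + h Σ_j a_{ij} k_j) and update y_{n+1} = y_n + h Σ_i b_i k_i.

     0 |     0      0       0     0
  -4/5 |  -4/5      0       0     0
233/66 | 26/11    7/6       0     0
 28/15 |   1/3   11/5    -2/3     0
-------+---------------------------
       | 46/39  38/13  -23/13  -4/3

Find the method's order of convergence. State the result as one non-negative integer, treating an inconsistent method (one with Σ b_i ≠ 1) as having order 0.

1

b = (46/39, 38/13, -23/13, -4/3)
c = (0, -4/5, 233/66, 28/15)
Ac = (0, 0, -14/15, -10181/2475)
Σ b_i: 46/39·1 + 38/13·1 + (-23/13)·1 + (-4/3)·1 = 1 ✓
b·c: 38/13·(-4/5) + (-23/13)·233/66 + (-4/3)·28/15 = -142513/12870 ≠ 1/2 ⇒ order 1.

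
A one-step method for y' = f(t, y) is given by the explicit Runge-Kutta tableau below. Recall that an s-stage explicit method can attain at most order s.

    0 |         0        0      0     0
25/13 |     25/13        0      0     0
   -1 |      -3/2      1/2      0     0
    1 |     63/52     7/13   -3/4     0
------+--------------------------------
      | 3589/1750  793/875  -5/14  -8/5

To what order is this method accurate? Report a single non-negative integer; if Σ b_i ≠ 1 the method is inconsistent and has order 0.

2

b = (3589/1750, 793/875, -5/14, -8/5)
c = (0, 25/13, -1, 1)
Ac = (0, 0, 25/26, 1207/676)
Σ b_i: 3589/1750·1 + 793/875·1 + (-5/14)·1 + (-8/5)·1 = 1 ✓
b·c: 793/875·25/13 + (-5/14)·(-1) + (-8/5)·1 = 1/2 ✓
b·c²: 793/875·625/169 + (-5/14)·1 + (-8/5)·1 = 1269/910 ≠ 1/3 ⇒ order 2.
b·Ac: (-5/14)·25/26 + (-8/5)·1207/676 = -75717/23660 ≠ 1/6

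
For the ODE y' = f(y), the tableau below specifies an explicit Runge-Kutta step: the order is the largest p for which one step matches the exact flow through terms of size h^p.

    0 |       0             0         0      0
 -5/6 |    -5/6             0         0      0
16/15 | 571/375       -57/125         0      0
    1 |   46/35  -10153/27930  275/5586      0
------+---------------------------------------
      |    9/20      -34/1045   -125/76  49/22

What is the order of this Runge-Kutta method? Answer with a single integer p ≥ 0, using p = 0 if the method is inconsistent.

4

b = (9/20, -34/1045, -125/76, 49/22)
c = (0, -5/6, 16/15, 1)
Ac = (0, 0, 19/50, 209/588)
Σ b_i: 9/20·1 + (-34/1045)·1 + (-125/76)·1 + 49/22·1 = 1 ✓
b·c: (-34/1045)·(-5/6) + (-125/76)·16/15 + 49/22·1 = 1/2 ✓
b·c²: (-34/1045)·25/36 + (-125/76)·256/225 + 49/22·1 = 1/3 ✓
b·Ac: (-125/76)·19/50 + 49/22·209/588 = 1/6 ✓
b·c³: (-34/1045)·(-125/216) + (-125/76)·4096/3375 + 49/22·1 = 1/4 ✓
b·(c∘Ac): (-125/76)·152/375 + 49/22·209/588 = 1/8 ✓
b·Ac²: (-125/76)·(-19/60) + 49/22·(-11/56) = 1/12 ✓
b·A²c: 49/22·11/588 = 1/24 ✓; 4 stages ⇒ order 4.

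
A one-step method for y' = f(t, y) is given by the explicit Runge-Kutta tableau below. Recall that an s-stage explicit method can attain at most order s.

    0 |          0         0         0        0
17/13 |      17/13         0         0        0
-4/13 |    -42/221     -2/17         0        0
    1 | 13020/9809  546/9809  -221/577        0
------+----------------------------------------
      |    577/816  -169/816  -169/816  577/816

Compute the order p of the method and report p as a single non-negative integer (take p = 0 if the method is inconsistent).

b = (577/816, -169/816, -169/816, 577/816)
c = (0, 17/13, -4/13, 1)
Ac = (0, 0, -2/13, 110/577)
Σ b_i: 577/816·1 + (-169/816)·1 + (-169/816)·1 + 577/816·1 = 1 ✓
b·c: (-169/816)·17/13 + (-169/816)·(-4/13) + 577/816·1 = 1/2 ✓
b·c²: (-169/816)·289/169 + (-169/816)·16/169 + 577/816·1 = 1/3 ✓
b·Ac: (-169/816)·(-2/13) + 577/816·110/577 = 1/6 ✓
b·c³: (-169/816)·4913/2197 + (-169/816)·(-64/2197) + 577/816·1 = 1/4 ✓
b·(c∘Ac): (-169/816)·8/169 + 577/816·110/577 = 1/8 ✓
b·Ac²: (-169/816)·(-34/169) + 577/816·34/577 = 1/12 ✓
b·A²c: 577/816·34/577 = 1/24 ✓; 4 stages ⇒ order 4.

4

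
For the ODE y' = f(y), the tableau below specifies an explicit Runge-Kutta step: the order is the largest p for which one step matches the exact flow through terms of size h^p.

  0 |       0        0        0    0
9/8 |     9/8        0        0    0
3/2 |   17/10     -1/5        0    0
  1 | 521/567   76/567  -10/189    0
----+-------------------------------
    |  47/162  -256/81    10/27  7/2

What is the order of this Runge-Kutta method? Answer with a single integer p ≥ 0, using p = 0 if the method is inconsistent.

b = (47/162, -256/81, 10/27, 7/2)
c = (0, 9/8, 3/2, 1)
Ac = (0, 0, -9/40, 1/14)
Σ b_i: 47/162·1 + (-256/81)·1 + 10/27·1 + 7/2·1 = 1 ✓
b·c: (-256/81)·9/8 + 10/27·3/2 + 7/2·1 = 1/2 ✓
b·c²: (-256/81)·81/64 + 10/27·9/4 + 7/2·1 = 1/3 ✓
b·Ac: 10/27·(-9/40) + 7/2·1/14 = 1/6 ✓
b·c³: (-256/81)·729/512 + 10/27·27/8 + 7/2·1 = 1/4 ✓
b·(c∘Ac): 10/27·(-27/80) + 7/2·1/14 = 1/8 ✓
b·Ac²: 10/27·(-81/320) + 7/2·17/336 = 1/12 ✓
b·A²c: 7/2·1/84 = 1/24 ✓; 4 stages ⇒ order 4.

4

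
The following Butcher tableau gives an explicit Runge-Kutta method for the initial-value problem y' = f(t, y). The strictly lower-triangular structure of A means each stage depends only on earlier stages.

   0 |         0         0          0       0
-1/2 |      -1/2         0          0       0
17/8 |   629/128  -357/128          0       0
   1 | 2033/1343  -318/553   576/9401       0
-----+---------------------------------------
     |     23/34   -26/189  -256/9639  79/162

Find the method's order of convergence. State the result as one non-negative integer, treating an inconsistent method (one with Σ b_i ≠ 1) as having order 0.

b = (23/34, -26/189, -256/9639, 79/162)
c = (0, -1/2, 17/8, 1)
Ac = (0, 0, 357/256, 33/79)
Σ b_i: 23/34·1 + (-26/189)·1 + (-256/9639)·1 + 79/162·1 = 1 ✓
b·c: (-26/189)·(-1/2) + (-256/9639)·17/8 + 79/162·1 = 1/2 ✓
b·c²: (-26/189)·1/4 + (-256/9639)·289/64 + 79/162·1 = 1/3 ✓
b·Ac: (-256/9639)·357/256 + 79/162·33/79 = 1/6 ✓
b·c³: (-26/189)·(-1/8) + (-256/9639)·4913/512 + 79/162·1 = 1/4 ✓
b·(c∘Ac): (-256/9639)·6069/2048 + 79/162·33/79 = 1/8 ✓
b·Ac²: (-256/9639)·(-357/512) + 79/162·21/158 = 1/12 ✓
b·A²c: 79/162·27/316 = 1/24 ✓; 4 stages ⇒ order 4.

4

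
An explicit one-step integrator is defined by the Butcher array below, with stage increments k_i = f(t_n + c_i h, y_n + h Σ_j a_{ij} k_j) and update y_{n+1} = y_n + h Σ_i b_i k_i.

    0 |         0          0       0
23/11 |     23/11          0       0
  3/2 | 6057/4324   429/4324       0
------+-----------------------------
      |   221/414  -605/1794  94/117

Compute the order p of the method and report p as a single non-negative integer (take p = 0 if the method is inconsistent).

3

b = (221/414, -605/1794, 94/117)
c = (0, 23/11, 3/2)
Ac = (0, 0, 39/188)
Σ b_i: 221/414·1 + (-605/1794)·1 + 94/117·1 = 1 ✓
b·c: (-605/1794)·23/11 + 94/117·3/2 = 1/2 ✓
b·c²: (-605/1794)·529/121 + 94/117·9/4 = 1/3 ✓
b·Ac: 94/117·39/188 = 1/6 ✓; 3 stages ⇒ order 3.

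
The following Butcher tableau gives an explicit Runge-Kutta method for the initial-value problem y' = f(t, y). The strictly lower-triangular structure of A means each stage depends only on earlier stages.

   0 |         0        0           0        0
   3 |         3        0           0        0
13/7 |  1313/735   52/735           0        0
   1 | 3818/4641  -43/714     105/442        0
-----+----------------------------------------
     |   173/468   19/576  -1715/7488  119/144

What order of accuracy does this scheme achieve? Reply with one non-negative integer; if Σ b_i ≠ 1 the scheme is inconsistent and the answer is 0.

4

b = (173/468, 19/576, -1715/7488, 119/144)
c = (0, 3, 13/7, 1)
Ac = (0, 0, 52/245, 31/119)
Σ b_i: 173/468·1 + 19/576·1 + (-1715/7488)·1 + 119/144·1 = 1 ✓
b·c: 19/576·3 + (-1715/7488)·13/7 + 119/144·1 = 1/2 ✓
b·c²: 19/576·9 + (-1715/7488)·169/49 + 119/144·1 = 1/3 ✓
b·Ac: (-1715/7488)·52/245 + 119/144·31/119 = 1/6 ✓
b·c³: 19/576·27 + (-1715/7488)·2197/343 + 119/144·1 = 1/4 ✓
b·(c∘Ac): (-1715/7488)·676/1715 + 119/144·31/119 = 1/8 ✓
b·Ac²: (-1715/7488)·156/245 + 119/144·33/119 = 1/12 ✓
b·A²c: 119/144·6/119 = 1/24 ✓; 4 stages ⇒ order 4.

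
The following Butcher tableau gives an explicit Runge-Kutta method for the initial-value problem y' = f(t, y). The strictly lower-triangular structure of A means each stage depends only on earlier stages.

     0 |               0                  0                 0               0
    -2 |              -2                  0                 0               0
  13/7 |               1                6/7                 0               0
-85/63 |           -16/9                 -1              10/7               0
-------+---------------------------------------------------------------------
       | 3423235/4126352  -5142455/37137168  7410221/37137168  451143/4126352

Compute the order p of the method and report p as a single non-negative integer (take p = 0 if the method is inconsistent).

3

b = (3423235/4126352, -5142455/37137168, 7410221/37137168, 451143/4126352)
c = (0, -2, 13/7, -85/63)
Ac = (0, 0, -12/7, 228/49)
Σ b_i: 3423235/4126352·1 + (-5142455/37137168)·1 + 7410221/37137168·1 + 451143/4126352·1 = 1 ✓
b·c: (-5142455/37137168)·(-2) + 7410221/37137168·13/7 + 451143/4126352·(-85/63) = 1/2 ✓
b·c²: (-5142455/37137168)·4 + 7410221/37137168·169/49 + 451143/4126352·7225/3969 = 1/3 ✓
b·Ac: 7410221/37137168·(-12/7) + 451143/4126352·228/49 = 1/6 ✓
b·c³: (-5142455/37137168)·(-8) + 7410221/37137168·2197/343 + 451143/4126352·(-614125/250047) = 825633077/389940264 ≠ 1/4 ⇒ order 3.
b·(c∘Ac): 7410221/37137168·(-156/49) + 451143/4126352·(-6460/1029) = -7157786/5415837 ≠ 1/8
b·Ac²: 7410221/37137168·24/7 + 451143/4126352·318/343 = 34032623/43326696 ≠ 1/12
b·A²c: 451143/4126352·(-120/49) = -138105/515794 ≠ 1/24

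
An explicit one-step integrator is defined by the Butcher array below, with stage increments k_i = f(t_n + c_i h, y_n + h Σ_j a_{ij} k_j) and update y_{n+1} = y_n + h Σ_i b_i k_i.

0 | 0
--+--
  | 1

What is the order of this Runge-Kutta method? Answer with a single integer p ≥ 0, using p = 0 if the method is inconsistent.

1

b = (1)
c = (0)
Σ b_i: 1·1 = 1 ✓; 1 stage ⇒ order 1.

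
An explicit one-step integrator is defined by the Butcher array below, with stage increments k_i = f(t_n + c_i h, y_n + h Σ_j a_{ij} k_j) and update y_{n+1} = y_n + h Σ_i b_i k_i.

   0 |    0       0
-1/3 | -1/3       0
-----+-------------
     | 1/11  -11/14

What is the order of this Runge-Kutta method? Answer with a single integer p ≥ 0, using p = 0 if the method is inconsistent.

b = (1/11, -11/14)
c = (0, -1/3)
Σ b_i: 1/11·1 + (-11/14)·1 = -107/154 ≠ 1 ⇒ order 0.

0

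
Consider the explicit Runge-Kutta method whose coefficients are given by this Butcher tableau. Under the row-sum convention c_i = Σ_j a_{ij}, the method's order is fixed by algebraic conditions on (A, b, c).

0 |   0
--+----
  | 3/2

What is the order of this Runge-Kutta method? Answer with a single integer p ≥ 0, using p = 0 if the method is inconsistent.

b = (3/2)
c = (0)
Σ b_i: 3/2·1 = 3/2 ≠ 1 ⇒ order 0.

0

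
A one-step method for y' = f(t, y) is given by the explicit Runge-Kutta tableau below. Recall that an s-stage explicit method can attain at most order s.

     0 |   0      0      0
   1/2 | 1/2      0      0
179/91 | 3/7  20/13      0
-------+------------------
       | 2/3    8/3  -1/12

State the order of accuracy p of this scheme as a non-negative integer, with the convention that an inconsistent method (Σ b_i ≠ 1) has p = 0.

b = (2/3, 8/3, -1/12)
c = (0, 1/2, 179/91)
Ac = (0, 0, 10/13)
Σ b_i: 2/3·1 + 8/3·1 + (-1/12)·1 = 13/4 ≠ 1 ⇒ order 0.

0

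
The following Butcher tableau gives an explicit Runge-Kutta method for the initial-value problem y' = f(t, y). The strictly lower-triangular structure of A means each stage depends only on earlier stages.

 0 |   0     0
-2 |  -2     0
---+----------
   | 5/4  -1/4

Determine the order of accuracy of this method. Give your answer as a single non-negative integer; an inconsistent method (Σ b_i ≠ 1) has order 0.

2

b = (5/4, -1/4)
c = (0, -2)
Σ b_i: 5/4·1 + (-1/4)·1 = 1 ✓
b·c: (-1/4)·(-2) = 1/2 ✓; 2 stages ⇒ order 2.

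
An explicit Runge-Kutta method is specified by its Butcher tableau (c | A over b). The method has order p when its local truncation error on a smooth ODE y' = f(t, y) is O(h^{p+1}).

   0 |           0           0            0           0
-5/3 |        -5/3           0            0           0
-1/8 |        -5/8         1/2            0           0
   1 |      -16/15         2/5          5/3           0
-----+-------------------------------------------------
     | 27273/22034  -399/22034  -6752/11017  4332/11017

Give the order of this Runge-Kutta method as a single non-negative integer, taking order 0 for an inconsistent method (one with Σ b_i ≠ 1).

b = (27273/22034, -399/22034, -6752/11017, 4332/11017)
c = (0, -5/3, -1/8, 1)
Ac = (0, 0, -5/6, -7/8)
Σ b_i: 27273/22034·1 + (-399/22034)·1 + (-6752/11017)·1 + 4332/11017·1 = 1 ✓
b·c: (-399/22034)·(-5/3) + (-6752/11017)·(-1/8) + 4332/11017·1 = 1/2 ✓
b·c²: (-399/22034)·25/9 + (-6752/11017)·1/64 + 4332/11017·1 = 1/3 ✓
b·Ac: (-6752/11017)·(-5/6) + 4332/11017·(-7/8) = 1/6 ✓
b·c³: (-399/22034)·(-125/27) + (-6752/11017)·(-1/512) + 4332/11017·1 = 758707/1586448 ≠ 1/4 ⇒ order 3.
b·(c∘Ac): (-6752/11017)·5/48 + 4332/11017·(-7/8) = -26963/66102 ≠ 1/8
b·Ac²: (-6752/11017)·25/18 + 4332/11017·655/576 = -641035/1586448 ≠ 1/12
b·A²c: 4332/11017·(-25/18) = -18050/33051 ≠ 1/24

3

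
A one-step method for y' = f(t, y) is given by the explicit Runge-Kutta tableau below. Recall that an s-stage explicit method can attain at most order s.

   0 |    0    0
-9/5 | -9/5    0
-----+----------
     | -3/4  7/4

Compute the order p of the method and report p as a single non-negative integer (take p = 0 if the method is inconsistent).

1

b = (-3/4, 7/4)
c = (0, -9/5)
Σ b_i: (-3/4)·1 + 7/4·1 = 1 ✓
b·c: 7/4·(-9/5) = -63/20 ≠ 1/2 ⇒ order 1.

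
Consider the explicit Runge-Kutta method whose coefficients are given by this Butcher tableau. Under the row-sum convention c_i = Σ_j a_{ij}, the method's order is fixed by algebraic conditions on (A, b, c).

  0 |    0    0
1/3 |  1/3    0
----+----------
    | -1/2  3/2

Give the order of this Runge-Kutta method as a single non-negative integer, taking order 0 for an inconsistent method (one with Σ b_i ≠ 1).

b = (-1/2, 3/2)
c = (0, 1/3)
Σ b_i: (-1/2)·1 + 3/2·1 = 1 ✓
b·c: 3/2·1/3 = 1/2 ✓; 2 stages ⇒ order 2.

2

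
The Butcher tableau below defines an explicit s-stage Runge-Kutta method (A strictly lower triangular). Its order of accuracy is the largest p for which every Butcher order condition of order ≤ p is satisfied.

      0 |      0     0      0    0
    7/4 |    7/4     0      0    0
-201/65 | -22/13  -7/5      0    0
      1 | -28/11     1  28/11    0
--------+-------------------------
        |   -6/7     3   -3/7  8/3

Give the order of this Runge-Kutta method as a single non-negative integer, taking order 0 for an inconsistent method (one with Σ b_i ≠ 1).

b = (-6/7, 3, -3/7, 8/3)
c = (0, 7/4, -201/65, 1)
Ac = (0, 0, -49/20, -17507/2860)
Σ b_i: (-6/7)·1 + 3·1 + (-3/7)·1 + 8/3·1 = 92/21 ≠ 1 ⇒ order 0.

0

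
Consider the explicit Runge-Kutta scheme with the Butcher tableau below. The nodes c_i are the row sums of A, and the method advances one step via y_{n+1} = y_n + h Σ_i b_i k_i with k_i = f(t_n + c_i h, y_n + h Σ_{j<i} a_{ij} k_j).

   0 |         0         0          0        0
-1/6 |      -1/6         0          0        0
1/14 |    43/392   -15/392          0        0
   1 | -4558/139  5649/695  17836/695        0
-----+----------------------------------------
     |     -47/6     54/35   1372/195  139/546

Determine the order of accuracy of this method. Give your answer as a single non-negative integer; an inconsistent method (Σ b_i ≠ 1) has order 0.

4

b = (-47/6, 54/35, 1372/195, 139/546)
c = (0, -1/6, 1/14, 1)
Ac = (0, 0, 5/784, 133/278)
Σ b_i: (-47/6)·1 + 54/35·1 + 1372/195·1 + 139/546·1 = 1 ✓
b·c: 54/35·(-1/6) + 1372/195·1/14 + 139/546·1 = 1/2 ✓
b·c²: 54/35·1/36 + 1372/195·1/196 + 139/546·1 = 1/3 ✓
b·Ac: 1372/195·5/784 + 139/546·133/278 = 1/6 ✓
b·c³: 54/35·(-1/216) + 1372/195·1/2744 + 139/546·1 = 1/4 ✓
b·(c∘Ac): 1372/195·5/10976 + 139/546·133/278 = 1/8 ✓
b·Ac²: 1372/195·(-5/4704) + 139/546·595/1668 = 1/12 ✓
b·A²c: 139/546·91/556 = 1/24 ✓; 4 stages ⇒ order 4.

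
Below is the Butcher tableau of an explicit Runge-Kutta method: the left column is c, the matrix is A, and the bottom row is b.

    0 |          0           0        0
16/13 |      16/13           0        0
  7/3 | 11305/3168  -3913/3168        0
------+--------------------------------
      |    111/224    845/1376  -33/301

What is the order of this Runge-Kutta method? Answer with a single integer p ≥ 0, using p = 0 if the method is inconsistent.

b = (111/224, 845/1376, -33/301)
c = (0, 16/13, 7/3)
Ac = (0, 0, -301/198)
Σ b_i: 111/224·1 + 845/1376·1 + (-33/301)·1 = 1 ✓
b·c: 845/1376·16/13 + (-33/301)·7/3 = 1/2 ✓
b·c²: 845/1376·256/169 + (-33/301)·49/9 = 1/3 ✓
b·Ac: (-33/301)·(-301/198) = 1/6 ✓; 3 stages ⇒ order 3.

3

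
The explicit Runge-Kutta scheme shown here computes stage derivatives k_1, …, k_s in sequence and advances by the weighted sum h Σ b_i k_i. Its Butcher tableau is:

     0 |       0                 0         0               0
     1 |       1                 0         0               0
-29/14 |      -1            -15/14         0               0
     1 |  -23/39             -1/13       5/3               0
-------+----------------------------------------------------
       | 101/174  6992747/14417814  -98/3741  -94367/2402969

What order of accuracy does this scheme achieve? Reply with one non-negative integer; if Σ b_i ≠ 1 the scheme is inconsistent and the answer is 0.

b = (101/174, 6992747/14417814, -98/3741, -94367/2402969)
c = (0, 1, -29/14, 1)
Ac = (0, 0, -15/14, -1927/546)
Σ b_i: 101/174·1 + 6992747/14417814·1 + (-98/3741)·1 + (-94367/2402969)·1 = 1 ✓
b·c: 6992747/14417814·1 + (-98/3741)·(-29/14) + (-94367/2402969)·1 = 1/2 ✓
b·c²: 6992747/14417814·1 + (-98/3741)·841/196 + (-94367/2402969)·1 = 1/3 ✓
b·Ac: (-98/3741)·(-15/14) + (-94367/2402969)·(-1927/546) = 1/6 ✓
b·c³: 6992747/14417814·1 + (-98/3741)·(-24389/2744) + (-94367/2402969)·1 = 19/28 ≠ 1/4 ⇒ order 3.
b·(c∘Ac): (-98/3741)·435/196 + (-94367/2402969)·(-1927/546) = 7/87 ≠ 1/8
b·Ac²: (-98/3741)·(-15/14) + (-94367/2402969)·54077/7644 = -40427/161868 ≠ 1/12
b·A²c: (-94367/2402969)·(-25/14) = 337025/4805938 ≠ 1/24

3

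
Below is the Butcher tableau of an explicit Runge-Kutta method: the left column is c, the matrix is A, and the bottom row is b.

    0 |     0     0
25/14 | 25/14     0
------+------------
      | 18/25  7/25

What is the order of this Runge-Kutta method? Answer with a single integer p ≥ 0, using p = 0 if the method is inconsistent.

b = (18/25, 7/25)
c = (0, 25/14)
Σ b_i: 18/25·1 + 7/25·1 = 1 ✓
b·c: 7/25·25/14 = 1/2 ✓; 2 stages ⇒ order 2.

2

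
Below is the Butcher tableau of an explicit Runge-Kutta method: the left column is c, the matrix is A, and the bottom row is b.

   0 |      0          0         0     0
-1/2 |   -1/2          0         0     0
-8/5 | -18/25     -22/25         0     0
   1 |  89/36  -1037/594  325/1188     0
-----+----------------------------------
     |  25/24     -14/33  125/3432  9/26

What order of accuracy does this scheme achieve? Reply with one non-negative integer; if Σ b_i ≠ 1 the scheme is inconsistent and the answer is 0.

b = (25/24, -14/33, 125/3432, 9/26)
c = (0, -1/2, -8/5, 1)
Ac = (0, 0, 11/25, 47/108)
Σ b_i: 25/24·1 + (-14/33)·1 + 125/3432·1 + 9/26·1 = 1 ✓
b·c: (-14/33)·(-1/2) + 125/3432·(-8/5) + 9/26·1 = 1/2 ✓
b·c²: (-14/33)·1/4 + 125/3432·64/25 + 9/26·1 = 1/3 ✓
b·Ac: 125/3432·11/25 + 9/26·47/108 = 1/6 ✓
b·c³: (-14/33)·(-1/8) + 125/3432·(-512/125) + 9/26·1 = 1/4 ✓
b·(c∘Ac): 125/3432·(-88/125) + 9/26·47/108 = 1/8 ✓
b·Ac²: 125/3432·(-11/50) + 9/26·19/72 = 1/12 ✓
b·A²c: 9/26·13/108 = 1/24 ✓; 4 stages ⇒ order 4.

4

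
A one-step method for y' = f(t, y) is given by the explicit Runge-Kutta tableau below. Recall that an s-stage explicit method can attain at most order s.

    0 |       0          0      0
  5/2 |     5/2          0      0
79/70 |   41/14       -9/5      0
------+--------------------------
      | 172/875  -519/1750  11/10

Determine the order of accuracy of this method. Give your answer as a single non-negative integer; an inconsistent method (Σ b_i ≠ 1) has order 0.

2

b = (172/875, -519/1750, 11/10)
c = (0, 5/2, 79/70)
Ac = (0, 0, -9/2)
Σ b_i: 172/875·1 + (-519/1750)·1 + 11/10·1 = 1 ✓
b·c: (-519/1750)·5/2 + 11/10·79/70 = 1/2 ✓
b·c²: (-519/1750)·25/4 + 11/10·6241/4900 = -11087/24500 ≠ 1/3 ⇒ order 2.
b·Ac: 11/10·(-9/2) = -99/20 ≠ 1/6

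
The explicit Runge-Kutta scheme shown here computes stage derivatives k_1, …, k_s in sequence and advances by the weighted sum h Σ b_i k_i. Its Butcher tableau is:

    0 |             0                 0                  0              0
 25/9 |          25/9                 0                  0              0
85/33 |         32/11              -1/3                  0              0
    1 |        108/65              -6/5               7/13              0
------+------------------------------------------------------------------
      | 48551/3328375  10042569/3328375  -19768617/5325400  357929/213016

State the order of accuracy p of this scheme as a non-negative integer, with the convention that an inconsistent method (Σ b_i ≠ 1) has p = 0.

b = (48551/3328375, 10042569/3328375, -19768617/5325400, 357929/213016)
c = (0, 25/9, 85/33, 1)
Ac = (0, 0, -25/27, -835/429)
Σ b_i: 48551/3328375·1 + 10042569/3328375·1 + (-19768617/5325400)·1 + 357929/213016·1 = 1 ✓
b·c: 10042569/3328375·25/9 + (-19768617/5325400)·85/33 + 357929/213016·1 = 1/2 ✓
b·c²: 10042569/3328375·625/81 + (-19768617/5325400)·7225/1089 + 357929/213016·1 = 1/3 ✓
b·Ac: (-19768617/5325400)·(-25/27) + 357929/213016·(-835/429) = 1/6 ✓
b·c³: 10042569/3328375·15625/729 + (-19768617/5325400)·614125/35937 + 357929/213016·1 = 46091477/15816438 ≠ 1/4 ⇒ order 3.
b·(c∘Ac): (-19768617/5325400)·(-2125/891) + 357929/213016·(-835/429) = 445960/79881 ≠ 1/8
b·Ac²: (-19768617/5325400)·(-625/243) + 357929/213016·(-241525/42471) = -62000/7908219 ≠ 1/12
b·A²c: 357929/213016·(-175/351) = -4818275/5751432 ≠ 1/24

3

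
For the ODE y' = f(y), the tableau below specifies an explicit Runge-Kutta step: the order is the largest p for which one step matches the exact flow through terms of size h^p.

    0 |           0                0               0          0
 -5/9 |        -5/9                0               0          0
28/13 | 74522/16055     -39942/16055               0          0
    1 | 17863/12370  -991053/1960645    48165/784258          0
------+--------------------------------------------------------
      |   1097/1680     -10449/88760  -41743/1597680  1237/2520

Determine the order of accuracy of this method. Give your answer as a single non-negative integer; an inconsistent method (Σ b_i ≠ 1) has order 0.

b = (1097/1680, -10449/88760, -41743/1597680, 1237/2520)
c = (0, -5/9, 28/13, 1)
Ac = (0, 0, 4438/3211, 511/1237)
Σ b_i: 1097/1680·1 + (-10449/88760)·1 + (-41743/1597680)·1 + 1237/2520·1 = 1 ✓
b·c: (-10449/88760)·(-5/9) + (-41743/1597680)·28/13 + 1237/2520·1 = 1/2 ✓
b·c²: (-10449/88760)·25/81 + (-41743/1597680)·784/169 + 1237/2520·1 = 1/3 ✓
b·Ac: (-41743/1597680)·4438/3211 + 1237/2520·511/1237 = 1/6 ✓
b·c³: (-10449/88760)·(-125/729) + (-41743/1597680)·21952/2197 + 1237/2520·1 = 1/4 ✓
b·(c∘Ac): (-41743/1597680)·124264/41743 + 1237/2520·511/1237 = 1/8 ✓
b·Ac²: (-41743/1597680)·(-22190/28899) + 1237/2520·1435/11133 = 1/12 ✓
b·A²c: 1237/2520·105/1237 = 1/24 ✓; 4 stages ⇒ order 4.

4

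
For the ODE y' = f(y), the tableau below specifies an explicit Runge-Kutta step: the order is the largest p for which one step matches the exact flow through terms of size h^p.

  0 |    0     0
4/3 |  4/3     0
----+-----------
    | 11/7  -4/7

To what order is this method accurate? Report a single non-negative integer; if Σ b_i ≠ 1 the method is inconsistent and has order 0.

1

b = (11/7, -4/7)
c = (0, 4/3)
Σ b_i: 11/7·1 + (-4/7)·1 = 1 ✓
b·c: (-4/7)·4/3 = -16/21 ≠ 1/2 ⇒ order 1.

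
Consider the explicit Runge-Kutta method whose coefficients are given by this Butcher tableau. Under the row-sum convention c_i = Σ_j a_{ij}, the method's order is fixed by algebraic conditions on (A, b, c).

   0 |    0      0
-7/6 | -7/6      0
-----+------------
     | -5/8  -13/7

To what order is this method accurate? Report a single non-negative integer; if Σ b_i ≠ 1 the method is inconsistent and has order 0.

0

b = (-5/8, -13/7)
c = (0, -7/6)
Σ b_i: (-5/8)·1 + (-13/7)·1 = -139/56 ≠ 1 ⇒ order 0.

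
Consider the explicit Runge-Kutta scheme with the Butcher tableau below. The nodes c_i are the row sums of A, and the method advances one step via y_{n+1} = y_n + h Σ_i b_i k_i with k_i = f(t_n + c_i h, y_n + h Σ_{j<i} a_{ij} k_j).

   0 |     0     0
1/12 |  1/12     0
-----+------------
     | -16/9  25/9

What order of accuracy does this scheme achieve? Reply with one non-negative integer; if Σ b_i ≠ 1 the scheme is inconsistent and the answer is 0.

1

b = (-16/9, 25/9)
c = (0, 1/12)
Σ b_i: (-16/9)·1 + 25/9·1 = 1 ✓
b·c: 25/9·1/12 = 25/108 ≠ 1/2 ⇒ order 1.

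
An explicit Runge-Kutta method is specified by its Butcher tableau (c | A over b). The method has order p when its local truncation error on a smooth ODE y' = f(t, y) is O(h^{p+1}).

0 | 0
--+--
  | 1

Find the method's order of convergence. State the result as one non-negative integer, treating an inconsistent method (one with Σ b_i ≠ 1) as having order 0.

1

b = (1)
c = (0)
Σ b_i: 1·1 = 1 ✓; 1 stage ⇒ order 1.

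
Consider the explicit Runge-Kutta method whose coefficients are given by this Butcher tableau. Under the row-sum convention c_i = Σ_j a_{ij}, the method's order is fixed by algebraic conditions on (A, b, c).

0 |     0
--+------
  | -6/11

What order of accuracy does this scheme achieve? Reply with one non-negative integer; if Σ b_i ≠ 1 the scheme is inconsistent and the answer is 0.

0

b = (-6/11)
c = (0)
Σ b_i: (-6/11)·1 = -6/11 ≠ 1 ⇒ order 0.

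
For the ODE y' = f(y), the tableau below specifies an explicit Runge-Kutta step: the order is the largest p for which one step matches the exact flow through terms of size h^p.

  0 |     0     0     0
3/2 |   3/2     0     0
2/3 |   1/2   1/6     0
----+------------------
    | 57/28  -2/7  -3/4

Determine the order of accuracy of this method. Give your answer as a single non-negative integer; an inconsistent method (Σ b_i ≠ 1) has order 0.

b = (57/28, -2/7, -3/4)
c = (0, 3/2, 2/3)
Ac = (0, 0, 1/4)
Σ b_i: 57/28·1 + (-2/7)·1 + (-3/4)·1 = 1 ✓
b·c: (-2/7)·3/2 + (-3/4)·2/3 = -13/14 ≠ 1/2 ⇒ order 1.

1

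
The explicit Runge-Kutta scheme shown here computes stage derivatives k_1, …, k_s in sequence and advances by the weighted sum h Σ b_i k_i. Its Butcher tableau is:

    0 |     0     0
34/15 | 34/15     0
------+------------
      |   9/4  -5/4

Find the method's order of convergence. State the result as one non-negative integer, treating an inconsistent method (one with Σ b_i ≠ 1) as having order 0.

b = (9/4, -5/4)
c = (0, 34/15)
Σ b_i: 9/4·1 + (-5/4)·1 = 1 ✓
b·c: (-5/4)·34/15 = -17/6 ≠ 1/2 ⇒ order 1.

1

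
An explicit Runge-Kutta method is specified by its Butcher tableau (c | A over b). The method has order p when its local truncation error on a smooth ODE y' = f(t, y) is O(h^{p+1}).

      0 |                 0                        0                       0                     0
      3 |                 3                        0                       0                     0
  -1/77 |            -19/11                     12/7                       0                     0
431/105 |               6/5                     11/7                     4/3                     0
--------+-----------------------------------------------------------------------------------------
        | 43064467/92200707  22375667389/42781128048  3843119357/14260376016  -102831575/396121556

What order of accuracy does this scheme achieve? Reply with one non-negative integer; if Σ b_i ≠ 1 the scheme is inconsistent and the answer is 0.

b = (43064467/92200707, 22375667389/42781128048, 3843119357/14260376016, -102831575/396121556)
c = (0, 3, -1/77, 431/105)
Ac = (0, 0, 36/7, 155/33)
Σ b_i: 43064467/92200707·1 + 22375667389/42781128048·1 + 3843119357/14260376016·1 + (-102831575/396121556)·1 = 1 ✓
b·c: 22375667389/42781128048·3 + 3843119357/14260376016·(-1/77) + (-102831575/396121556)·431/105 = 1/2 ✓
b·c²: 22375667389/42781128048·9 + 3843119357/14260376016·1/5929 + (-102831575/396121556)·185761/11025 = 1/3 ✓
b·Ac: 3843119357/14260376016·36/7 + (-102831575/396121556)·155/33 = 1/6 ✓
b·c³: 22375667389/42781128048·27 + 3843119357/14260376016·(-1/456533) + (-102831575/396121556)·80062991/1157625 = -1904512629113/496961810730 ≠ 1/4 ⇒ order 3.
b·(c∘Ac): 3843119357/14260376016·(-36/539) + (-102831575/396121556)·13361/693 = -2161244243/430269966 ≠ 1/8
b·Ac²: 3843119357/14260376016·108/7 + (-102831575/396121556)·251563/17787 = 767460671/1577656542 ≠ 1/12
b·A²c: (-102831575/396121556)·48/7 = -176282700/99030389 ≠ 1/24

3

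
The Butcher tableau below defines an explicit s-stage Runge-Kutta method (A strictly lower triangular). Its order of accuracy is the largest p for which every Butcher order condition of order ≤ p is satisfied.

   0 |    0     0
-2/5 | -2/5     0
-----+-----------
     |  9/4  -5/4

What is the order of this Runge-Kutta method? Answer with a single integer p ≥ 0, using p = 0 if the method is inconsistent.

2

b = (9/4, -5/4)
c = (0, -2/5)
Σ b_i: 9/4·1 + (-5/4)·1 = 1 ✓
b·c: (-5/4)·(-2/5) = 1/2 ✓; 2 stages ⇒ order 2.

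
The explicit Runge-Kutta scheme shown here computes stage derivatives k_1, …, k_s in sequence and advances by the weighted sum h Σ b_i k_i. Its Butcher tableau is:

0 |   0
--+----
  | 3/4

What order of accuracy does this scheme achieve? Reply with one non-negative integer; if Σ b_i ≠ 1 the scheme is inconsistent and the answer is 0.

b = (3/4)
c = (0)
Σ b_i: 3/4·1 = 3/4 ≠ 1 ⇒ order 0.

0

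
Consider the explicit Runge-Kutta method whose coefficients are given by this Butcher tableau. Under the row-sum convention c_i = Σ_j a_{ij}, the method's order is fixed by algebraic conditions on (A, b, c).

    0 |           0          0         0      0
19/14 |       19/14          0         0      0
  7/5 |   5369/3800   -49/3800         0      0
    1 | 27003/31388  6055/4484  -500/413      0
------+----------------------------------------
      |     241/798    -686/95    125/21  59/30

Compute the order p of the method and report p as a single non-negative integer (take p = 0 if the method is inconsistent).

4

b = (241/798, -686/95, 125/21, 59/30)
c = (0, 19/14, 7/5, 1)
Ac = (0, 0, -7/400, 65/472)
Σ b_i: 241/798·1 + (-686/95)·1 + 125/21·1 + 59/30·1 = 1 ✓
b·c: (-686/95)·19/14 + 125/21·7/5 + 59/30·1 = 1/2 ✓
b·c²: (-686/95)·361/196 + 125/21·49/25 + 59/30·1 = 1/3 ✓
b·Ac: 125/21·(-7/400) + 59/30·65/472 = 1/6 ✓
b·c³: (-686/95)·6859/2744 + 125/21·343/125 + 59/30·1 = 1/4 ✓
b·(c∘Ac): 125/21·(-49/2000) + 59/30·65/472 = 1/8 ✓
b·Ac²: 125/21·(-19/800) + 59/30·755/6608 = 1/12 ✓
b·A²c: 59/30·5/236 = 1/24 ✓; 4 stages ⇒ order 4.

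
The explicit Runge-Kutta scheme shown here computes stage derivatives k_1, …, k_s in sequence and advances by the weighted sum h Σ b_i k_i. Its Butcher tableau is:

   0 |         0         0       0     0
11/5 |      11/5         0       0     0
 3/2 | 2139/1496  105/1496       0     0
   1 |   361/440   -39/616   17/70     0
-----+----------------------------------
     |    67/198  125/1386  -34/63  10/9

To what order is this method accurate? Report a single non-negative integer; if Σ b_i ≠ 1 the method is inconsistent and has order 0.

4

b = (67/198, 125/1386, -34/63, 10/9)
c = (0, 11/5, 3/2, 1)
Ac = (0, 0, 21/136, 9/40)
Σ b_i: 67/198·1 + 125/1386·1 + (-34/63)·1 + 10/9·1 = 1 ✓
b·c: 125/1386·11/5 + (-34/63)·3/2 + 10/9·1 = 1/2 ✓
b·c²: 125/1386·121/25 + (-34/63)·9/4 + 10/9·1 = 1/3 ✓
b·Ac: (-34/63)·21/136 + 10/9·9/40 = 1/6 ✓
b·c³: 125/1386·1331/125 + (-34/63)·27/8 + 10/9·1 = 1/4 ✓
b·(c∘Ac): (-34/63)·63/272 + 10/9·9/40 = 1/8 ✓
b·Ac²: (-34/63)·231/680 + 10/9·6/25 = 1/12 ✓
b·A²c: 10/9·3/80 = 1/24 ✓; 4 stages ⇒ order 4.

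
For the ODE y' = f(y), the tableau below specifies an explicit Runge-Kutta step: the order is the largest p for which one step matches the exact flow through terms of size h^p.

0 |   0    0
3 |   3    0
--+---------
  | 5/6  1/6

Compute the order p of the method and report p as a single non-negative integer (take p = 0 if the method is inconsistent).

2

b = (5/6, 1/6)
c = (0, 3)
Σ b_i: 5/6·1 + 1/6·1 = 1 ✓
b·c: 1/6·3 = 1/2 ✓; 2 stages ⇒ order 2.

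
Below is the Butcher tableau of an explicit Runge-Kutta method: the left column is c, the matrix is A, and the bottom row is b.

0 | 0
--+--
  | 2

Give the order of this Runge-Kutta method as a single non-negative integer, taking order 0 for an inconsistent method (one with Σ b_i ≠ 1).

b = (2)
c = (0)
Σ b_i: 2·1 = 2 ≠ 1 ⇒ order 0.

0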